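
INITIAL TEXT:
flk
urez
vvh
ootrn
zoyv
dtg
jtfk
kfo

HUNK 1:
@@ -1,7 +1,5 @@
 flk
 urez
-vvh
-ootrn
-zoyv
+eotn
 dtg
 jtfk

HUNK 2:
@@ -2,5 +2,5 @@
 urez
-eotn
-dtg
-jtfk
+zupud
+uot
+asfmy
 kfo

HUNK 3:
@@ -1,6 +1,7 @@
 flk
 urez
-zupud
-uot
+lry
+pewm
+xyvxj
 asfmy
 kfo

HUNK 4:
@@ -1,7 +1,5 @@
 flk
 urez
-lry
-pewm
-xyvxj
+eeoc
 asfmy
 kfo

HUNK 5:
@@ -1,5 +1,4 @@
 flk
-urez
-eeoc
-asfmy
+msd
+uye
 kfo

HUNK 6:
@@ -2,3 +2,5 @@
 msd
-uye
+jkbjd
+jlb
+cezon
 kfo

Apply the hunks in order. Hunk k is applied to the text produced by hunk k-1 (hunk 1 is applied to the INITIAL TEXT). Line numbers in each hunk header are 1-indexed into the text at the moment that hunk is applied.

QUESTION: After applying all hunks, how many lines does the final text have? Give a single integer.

Hunk 1: at line 1 remove [vvh,ootrn,zoyv] add [eotn] -> 6 lines: flk urez eotn dtg jtfk kfo
Hunk 2: at line 2 remove [eotn,dtg,jtfk] add [zupud,uot,asfmy] -> 6 lines: flk urez zupud uot asfmy kfo
Hunk 3: at line 1 remove [zupud,uot] add [lry,pewm,xyvxj] -> 7 lines: flk urez lry pewm xyvxj asfmy kfo
Hunk 4: at line 1 remove [lry,pewm,xyvxj] add [eeoc] -> 5 lines: flk urez eeoc asfmy kfo
Hunk 5: at line 1 remove [urez,eeoc,asfmy] add [msd,uye] -> 4 lines: flk msd uye kfo
Hunk 6: at line 2 remove [uye] add [jkbjd,jlb,cezon] -> 6 lines: flk msd jkbjd jlb cezon kfo
Final line count: 6

Answer: 6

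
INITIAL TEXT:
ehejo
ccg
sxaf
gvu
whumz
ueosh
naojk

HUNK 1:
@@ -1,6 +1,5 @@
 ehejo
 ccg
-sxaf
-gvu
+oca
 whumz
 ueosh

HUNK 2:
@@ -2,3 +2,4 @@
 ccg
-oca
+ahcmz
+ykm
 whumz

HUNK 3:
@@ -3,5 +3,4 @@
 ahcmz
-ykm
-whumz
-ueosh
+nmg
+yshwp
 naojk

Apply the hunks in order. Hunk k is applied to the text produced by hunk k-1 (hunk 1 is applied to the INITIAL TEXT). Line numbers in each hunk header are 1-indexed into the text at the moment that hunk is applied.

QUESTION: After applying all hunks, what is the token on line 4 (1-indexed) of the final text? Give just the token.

Answer: nmg

Derivation:
Hunk 1: at line 1 remove [sxaf,gvu] add [oca] -> 6 lines: ehejo ccg oca whumz ueosh naojk
Hunk 2: at line 2 remove [oca] add [ahcmz,ykm] -> 7 lines: ehejo ccg ahcmz ykm whumz ueosh naojk
Hunk 3: at line 3 remove [ykm,whumz,ueosh] add [nmg,yshwp] -> 6 lines: ehejo ccg ahcmz nmg yshwp naojk
Final line 4: nmg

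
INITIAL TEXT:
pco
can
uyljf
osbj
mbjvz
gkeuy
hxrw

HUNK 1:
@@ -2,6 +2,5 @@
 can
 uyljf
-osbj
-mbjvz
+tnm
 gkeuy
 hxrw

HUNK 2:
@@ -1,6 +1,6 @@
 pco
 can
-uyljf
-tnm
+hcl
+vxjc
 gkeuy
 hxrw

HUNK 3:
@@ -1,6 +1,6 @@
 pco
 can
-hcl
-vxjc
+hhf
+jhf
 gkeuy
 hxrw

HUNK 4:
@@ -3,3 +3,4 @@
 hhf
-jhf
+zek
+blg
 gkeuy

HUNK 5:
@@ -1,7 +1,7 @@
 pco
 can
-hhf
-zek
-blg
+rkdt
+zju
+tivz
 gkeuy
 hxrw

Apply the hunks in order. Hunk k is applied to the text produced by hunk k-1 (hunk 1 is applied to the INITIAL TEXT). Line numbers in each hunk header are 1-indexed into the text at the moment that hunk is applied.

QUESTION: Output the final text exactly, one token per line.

Hunk 1: at line 2 remove [osbj,mbjvz] add [tnm] -> 6 lines: pco can uyljf tnm gkeuy hxrw
Hunk 2: at line 1 remove [uyljf,tnm] add [hcl,vxjc] -> 6 lines: pco can hcl vxjc gkeuy hxrw
Hunk 3: at line 1 remove [hcl,vxjc] add [hhf,jhf] -> 6 lines: pco can hhf jhf gkeuy hxrw
Hunk 4: at line 3 remove [jhf] add [zek,blg] -> 7 lines: pco can hhf zek blg gkeuy hxrw
Hunk 5: at line 1 remove [hhf,zek,blg] add [rkdt,zju,tivz] -> 7 lines: pco can rkdt zju tivz gkeuy hxrw

Answer: pco
can
rkdt
zju
tivz
gkeuy
hxrw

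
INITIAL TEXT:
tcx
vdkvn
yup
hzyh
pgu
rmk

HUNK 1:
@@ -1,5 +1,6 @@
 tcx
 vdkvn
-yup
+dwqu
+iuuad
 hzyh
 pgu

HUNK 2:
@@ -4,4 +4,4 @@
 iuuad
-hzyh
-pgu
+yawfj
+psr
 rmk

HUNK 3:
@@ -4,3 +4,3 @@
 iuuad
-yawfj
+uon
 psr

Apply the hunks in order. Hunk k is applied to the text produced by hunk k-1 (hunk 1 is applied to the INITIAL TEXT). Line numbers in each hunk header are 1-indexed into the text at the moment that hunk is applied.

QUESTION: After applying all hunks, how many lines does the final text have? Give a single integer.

Answer: 7

Derivation:
Hunk 1: at line 1 remove [yup] add [dwqu,iuuad] -> 7 lines: tcx vdkvn dwqu iuuad hzyh pgu rmk
Hunk 2: at line 4 remove [hzyh,pgu] add [yawfj,psr] -> 7 lines: tcx vdkvn dwqu iuuad yawfj psr rmk
Hunk 3: at line 4 remove [yawfj] add [uon] -> 7 lines: tcx vdkvn dwqu iuuad uon psr rmk
Final line count: 7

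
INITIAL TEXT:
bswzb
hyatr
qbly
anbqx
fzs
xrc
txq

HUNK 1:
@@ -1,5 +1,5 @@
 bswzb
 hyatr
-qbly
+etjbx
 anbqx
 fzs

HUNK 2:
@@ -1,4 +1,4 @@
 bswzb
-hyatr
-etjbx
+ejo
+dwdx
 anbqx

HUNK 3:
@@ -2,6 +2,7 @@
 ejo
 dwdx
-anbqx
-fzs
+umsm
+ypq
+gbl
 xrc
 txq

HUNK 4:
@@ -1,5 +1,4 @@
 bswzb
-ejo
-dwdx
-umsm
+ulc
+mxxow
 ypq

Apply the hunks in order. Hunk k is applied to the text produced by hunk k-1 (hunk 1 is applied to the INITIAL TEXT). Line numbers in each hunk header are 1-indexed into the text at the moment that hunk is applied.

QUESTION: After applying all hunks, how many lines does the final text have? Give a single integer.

Hunk 1: at line 1 remove [qbly] add [etjbx] -> 7 lines: bswzb hyatr etjbx anbqx fzs xrc txq
Hunk 2: at line 1 remove [hyatr,etjbx] add [ejo,dwdx] -> 7 lines: bswzb ejo dwdx anbqx fzs xrc txq
Hunk 3: at line 2 remove [anbqx,fzs] add [umsm,ypq,gbl] -> 8 lines: bswzb ejo dwdx umsm ypq gbl xrc txq
Hunk 4: at line 1 remove [ejo,dwdx,umsm] add [ulc,mxxow] -> 7 lines: bswzb ulc mxxow ypq gbl xrc txq
Final line count: 7

Answer: 7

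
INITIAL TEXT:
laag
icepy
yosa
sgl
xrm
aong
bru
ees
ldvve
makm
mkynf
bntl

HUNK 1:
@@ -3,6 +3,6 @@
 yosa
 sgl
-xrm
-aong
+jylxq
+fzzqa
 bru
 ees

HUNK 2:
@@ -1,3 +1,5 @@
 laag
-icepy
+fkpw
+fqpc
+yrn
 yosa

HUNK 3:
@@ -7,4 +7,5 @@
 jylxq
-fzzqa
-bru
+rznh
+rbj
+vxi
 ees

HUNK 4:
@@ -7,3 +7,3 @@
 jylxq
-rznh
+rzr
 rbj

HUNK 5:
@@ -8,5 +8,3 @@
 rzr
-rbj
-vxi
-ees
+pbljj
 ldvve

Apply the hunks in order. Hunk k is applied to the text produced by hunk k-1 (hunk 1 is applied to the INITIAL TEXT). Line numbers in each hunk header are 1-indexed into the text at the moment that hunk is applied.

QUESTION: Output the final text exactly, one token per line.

Answer: laag
fkpw
fqpc
yrn
yosa
sgl
jylxq
rzr
pbljj
ldvve
makm
mkynf
bntl

Derivation:
Hunk 1: at line 3 remove [xrm,aong] add [jylxq,fzzqa] -> 12 lines: laag icepy yosa sgl jylxq fzzqa bru ees ldvve makm mkynf bntl
Hunk 2: at line 1 remove [icepy] add [fkpw,fqpc,yrn] -> 14 lines: laag fkpw fqpc yrn yosa sgl jylxq fzzqa bru ees ldvve makm mkynf bntl
Hunk 3: at line 7 remove [fzzqa,bru] add [rznh,rbj,vxi] -> 15 lines: laag fkpw fqpc yrn yosa sgl jylxq rznh rbj vxi ees ldvve makm mkynf bntl
Hunk 4: at line 7 remove [rznh] add [rzr] -> 15 lines: laag fkpw fqpc yrn yosa sgl jylxq rzr rbj vxi ees ldvve makm mkynf bntl
Hunk 5: at line 8 remove [rbj,vxi,ees] add [pbljj] -> 13 lines: laag fkpw fqpc yrn yosa sgl jylxq rzr pbljj ldvve makm mkynf bntl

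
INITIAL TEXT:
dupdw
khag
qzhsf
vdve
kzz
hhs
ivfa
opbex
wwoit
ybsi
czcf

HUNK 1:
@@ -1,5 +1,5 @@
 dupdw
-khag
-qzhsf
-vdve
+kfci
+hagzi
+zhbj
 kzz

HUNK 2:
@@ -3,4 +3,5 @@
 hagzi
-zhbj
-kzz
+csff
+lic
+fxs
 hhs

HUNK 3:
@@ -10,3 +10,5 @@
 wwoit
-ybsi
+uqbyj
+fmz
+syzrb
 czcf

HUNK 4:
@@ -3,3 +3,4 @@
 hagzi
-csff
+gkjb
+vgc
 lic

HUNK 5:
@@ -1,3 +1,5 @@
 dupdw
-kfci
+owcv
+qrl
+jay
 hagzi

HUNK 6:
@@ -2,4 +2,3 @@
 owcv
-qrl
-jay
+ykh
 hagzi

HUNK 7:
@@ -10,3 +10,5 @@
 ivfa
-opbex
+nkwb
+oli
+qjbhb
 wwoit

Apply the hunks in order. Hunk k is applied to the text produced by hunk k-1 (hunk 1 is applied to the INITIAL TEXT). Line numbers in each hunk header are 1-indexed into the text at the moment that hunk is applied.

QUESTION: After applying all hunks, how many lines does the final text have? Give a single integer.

Hunk 1: at line 1 remove [khag,qzhsf,vdve] add [kfci,hagzi,zhbj] -> 11 lines: dupdw kfci hagzi zhbj kzz hhs ivfa opbex wwoit ybsi czcf
Hunk 2: at line 3 remove [zhbj,kzz] add [csff,lic,fxs] -> 12 lines: dupdw kfci hagzi csff lic fxs hhs ivfa opbex wwoit ybsi czcf
Hunk 3: at line 10 remove [ybsi] add [uqbyj,fmz,syzrb] -> 14 lines: dupdw kfci hagzi csff lic fxs hhs ivfa opbex wwoit uqbyj fmz syzrb czcf
Hunk 4: at line 3 remove [csff] add [gkjb,vgc] -> 15 lines: dupdw kfci hagzi gkjb vgc lic fxs hhs ivfa opbex wwoit uqbyj fmz syzrb czcf
Hunk 5: at line 1 remove [kfci] add [owcv,qrl,jay] -> 17 lines: dupdw owcv qrl jay hagzi gkjb vgc lic fxs hhs ivfa opbex wwoit uqbyj fmz syzrb czcf
Hunk 6: at line 2 remove [qrl,jay] add [ykh] -> 16 lines: dupdw owcv ykh hagzi gkjb vgc lic fxs hhs ivfa opbex wwoit uqbyj fmz syzrb czcf
Hunk 7: at line 10 remove [opbex] add [nkwb,oli,qjbhb] -> 18 lines: dupdw owcv ykh hagzi gkjb vgc lic fxs hhs ivfa nkwb oli qjbhb wwoit uqbyj fmz syzrb czcf
Final line count: 18

Answer: 18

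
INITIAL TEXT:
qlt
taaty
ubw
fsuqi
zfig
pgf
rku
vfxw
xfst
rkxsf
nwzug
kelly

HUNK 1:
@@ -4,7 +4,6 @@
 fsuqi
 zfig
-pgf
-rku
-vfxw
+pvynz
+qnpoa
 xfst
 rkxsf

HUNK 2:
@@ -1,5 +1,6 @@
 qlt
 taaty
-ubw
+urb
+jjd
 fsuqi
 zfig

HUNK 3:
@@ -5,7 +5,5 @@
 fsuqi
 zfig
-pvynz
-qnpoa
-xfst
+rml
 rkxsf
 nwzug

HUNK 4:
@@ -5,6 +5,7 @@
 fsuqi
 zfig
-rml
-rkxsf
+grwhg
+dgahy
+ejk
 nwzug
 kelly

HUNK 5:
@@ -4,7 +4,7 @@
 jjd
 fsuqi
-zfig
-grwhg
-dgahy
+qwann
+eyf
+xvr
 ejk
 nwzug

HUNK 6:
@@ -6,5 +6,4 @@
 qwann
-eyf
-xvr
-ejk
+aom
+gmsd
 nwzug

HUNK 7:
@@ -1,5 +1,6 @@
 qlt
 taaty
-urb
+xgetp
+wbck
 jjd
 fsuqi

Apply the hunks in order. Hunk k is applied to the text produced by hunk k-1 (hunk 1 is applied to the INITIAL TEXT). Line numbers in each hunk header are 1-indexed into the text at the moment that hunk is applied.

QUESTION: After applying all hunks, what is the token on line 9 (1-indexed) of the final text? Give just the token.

Answer: gmsd

Derivation:
Hunk 1: at line 4 remove [pgf,rku,vfxw] add [pvynz,qnpoa] -> 11 lines: qlt taaty ubw fsuqi zfig pvynz qnpoa xfst rkxsf nwzug kelly
Hunk 2: at line 1 remove [ubw] add [urb,jjd] -> 12 lines: qlt taaty urb jjd fsuqi zfig pvynz qnpoa xfst rkxsf nwzug kelly
Hunk 3: at line 5 remove [pvynz,qnpoa,xfst] add [rml] -> 10 lines: qlt taaty urb jjd fsuqi zfig rml rkxsf nwzug kelly
Hunk 4: at line 5 remove [rml,rkxsf] add [grwhg,dgahy,ejk] -> 11 lines: qlt taaty urb jjd fsuqi zfig grwhg dgahy ejk nwzug kelly
Hunk 5: at line 4 remove [zfig,grwhg,dgahy] add [qwann,eyf,xvr] -> 11 lines: qlt taaty urb jjd fsuqi qwann eyf xvr ejk nwzug kelly
Hunk 6: at line 6 remove [eyf,xvr,ejk] add [aom,gmsd] -> 10 lines: qlt taaty urb jjd fsuqi qwann aom gmsd nwzug kelly
Hunk 7: at line 1 remove [urb] add [xgetp,wbck] -> 11 lines: qlt taaty xgetp wbck jjd fsuqi qwann aom gmsd nwzug kelly
Final line 9: gmsd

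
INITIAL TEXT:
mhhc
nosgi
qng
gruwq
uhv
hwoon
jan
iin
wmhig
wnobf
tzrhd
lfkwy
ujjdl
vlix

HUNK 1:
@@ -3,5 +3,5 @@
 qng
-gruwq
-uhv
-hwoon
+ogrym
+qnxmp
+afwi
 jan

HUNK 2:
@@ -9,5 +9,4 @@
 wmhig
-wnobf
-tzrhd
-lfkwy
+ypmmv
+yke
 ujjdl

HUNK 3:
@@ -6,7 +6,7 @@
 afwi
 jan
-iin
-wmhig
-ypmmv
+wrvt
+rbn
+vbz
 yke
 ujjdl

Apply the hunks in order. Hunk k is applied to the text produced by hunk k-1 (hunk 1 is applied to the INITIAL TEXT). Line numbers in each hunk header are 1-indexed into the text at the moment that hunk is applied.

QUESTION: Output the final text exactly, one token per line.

Answer: mhhc
nosgi
qng
ogrym
qnxmp
afwi
jan
wrvt
rbn
vbz
yke
ujjdl
vlix

Derivation:
Hunk 1: at line 3 remove [gruwq,uhv,hwoon] add [ogrym,qnxmp,afwi] -> 14 lines: mhhc nosgi qng ogrym qnxmp afwi jan iin wmhig wnobf tzrhd lfkwy ujjdl vlix
Hunk 2: at line 9 remove [wnobf,tzrhd,lfkwy] add [ypmmv,yke] -> 13 lines: mhhc nosgi qng ogrym qnxmp afwi jan iin wmhig ypmmv yke ujjdl vlix
Hunk 3: at line 6 remove [iin,wmhig,ypmmv] add [wrvt,rbn,vbz] -> 13 lines: mhhc nosgi qng ogrym qnxmp afwi jan wrvt rbn vbz yke ujjdl vlix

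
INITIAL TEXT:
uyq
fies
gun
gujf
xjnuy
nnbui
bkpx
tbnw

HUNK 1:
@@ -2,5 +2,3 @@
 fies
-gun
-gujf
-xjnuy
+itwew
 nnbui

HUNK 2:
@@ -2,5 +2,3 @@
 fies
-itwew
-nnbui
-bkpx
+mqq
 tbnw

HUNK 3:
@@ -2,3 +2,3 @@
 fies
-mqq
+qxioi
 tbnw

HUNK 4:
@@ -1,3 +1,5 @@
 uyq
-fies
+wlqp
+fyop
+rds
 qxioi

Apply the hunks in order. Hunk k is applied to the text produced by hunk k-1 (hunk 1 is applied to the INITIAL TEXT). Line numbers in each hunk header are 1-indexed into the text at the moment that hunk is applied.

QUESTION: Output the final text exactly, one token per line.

Hunk 1: at line 2 remove [gun,gujf,xjnuy] add [itwew] -> 6 lines: uyq fies itwew nnbui bkpx tbnw
Hunk 2: at line 2 remove [itwew,nnbui,bkpx] add [mqq] -> 4 lines: uyq fies mqq tbnw
Hunk 3: at line 2 remove [mqq] add [qxioi] -> 4 lines: uyq fies qxioi tbnw
Hunk 4: at line 1 remove [fies] add [wlqp,fyop,rds] -> 6 lines: uyq wlqp fyop rds qxioi tbnw

Answer: uyq
wlqp
fyop
rds
qxioi
tbnw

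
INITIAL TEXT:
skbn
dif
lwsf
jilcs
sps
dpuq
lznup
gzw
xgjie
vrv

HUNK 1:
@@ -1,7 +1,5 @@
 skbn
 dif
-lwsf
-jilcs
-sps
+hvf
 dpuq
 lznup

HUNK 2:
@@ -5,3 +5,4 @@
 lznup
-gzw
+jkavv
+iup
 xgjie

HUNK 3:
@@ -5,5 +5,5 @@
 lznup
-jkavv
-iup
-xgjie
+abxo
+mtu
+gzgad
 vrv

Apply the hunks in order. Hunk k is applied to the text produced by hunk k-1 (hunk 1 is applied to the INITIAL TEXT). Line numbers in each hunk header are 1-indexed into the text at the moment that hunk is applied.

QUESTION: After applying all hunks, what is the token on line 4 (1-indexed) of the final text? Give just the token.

Hunk 1: at line 1 remove [lwsf,jilcs,sps] add [hvf] -> 8 lines: skbn dif hvf dpuq lznup gzw xgjie vrv
Hunk 2: at line 5 remove [gzw] add [jkavv,iup] -> 9 lines: skbn dif hvf dpuq lznup jkavv iup xgjie vrv
Hunk 3: at line 5 remove [jkavv,iup,xgjie] add [abxo,mtu,gzgad] -> 9 lines: skbn dif hvf dpuq lznup abxo mtu gzgad vrv
Final line 4: dpuq

Answer: dpuq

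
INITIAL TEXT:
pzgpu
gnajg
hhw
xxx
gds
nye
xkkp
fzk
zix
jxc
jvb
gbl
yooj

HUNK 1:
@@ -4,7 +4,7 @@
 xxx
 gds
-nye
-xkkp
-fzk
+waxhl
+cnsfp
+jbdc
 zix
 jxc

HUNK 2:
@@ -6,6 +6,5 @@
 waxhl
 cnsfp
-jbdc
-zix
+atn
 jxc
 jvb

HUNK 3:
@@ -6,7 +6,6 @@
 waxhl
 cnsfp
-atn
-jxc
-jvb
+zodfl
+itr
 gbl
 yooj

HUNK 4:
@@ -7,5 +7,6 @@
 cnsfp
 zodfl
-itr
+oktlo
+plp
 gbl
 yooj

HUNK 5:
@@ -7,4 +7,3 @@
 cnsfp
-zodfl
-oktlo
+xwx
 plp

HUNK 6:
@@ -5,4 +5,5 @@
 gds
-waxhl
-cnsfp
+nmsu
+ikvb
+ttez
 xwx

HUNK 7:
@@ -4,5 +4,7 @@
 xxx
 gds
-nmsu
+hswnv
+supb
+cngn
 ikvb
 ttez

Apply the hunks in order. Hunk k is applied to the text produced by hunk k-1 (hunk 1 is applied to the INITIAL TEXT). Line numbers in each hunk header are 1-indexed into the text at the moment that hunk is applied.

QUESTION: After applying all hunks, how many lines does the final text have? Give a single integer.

Answer: 14

Derivation:
Hunk 1: at line 4 remove [nye,xkkp,fzk] add [waxhl,cnsfp,jbdc] -> 13 lines: pzgpu gnajg hhw xxx gds waxhl cnsfp jbdc zix jxc jvb gbl yooj
Hunk 2: at line 6 remove [jbdc,zix] add [atn] -> 12 lines: pzgpu gnajg hhw xxx gds waxhl cnsfp atn jxc jvb gbl yooj
Hunk 3: at line 6 remove [atn,jxc,jvb] add [zodfl,itr] -> 11 lines: pzgpu gnajg hhw xxx gds waxhl cnsfp zodfl itr gbl yooj
Hunk 4: at line 7 remove [itr] add [oktlo,plp] -> 12 lines: pzgpu gnajg hhw xxx gds waxhl cnsfp zodfl oktlo plp gbl yooj
Hunk 5: at line 7 remove [zodfl,oktlo] add [xwx] -> 11 lines: pzgpu gnajg hhw xxx gds waxhl cnsfp xwx plp gbl yooj
Hunk 6: at line 5 remove [waxhl,cnsfp] add [nmsu,ikvb,ttez] -> 12 lines: pzgpu gnajg hhw xxx gds nmsu ikvb ttez xwx plp gbl yooj
Hunk 7: at line 4 remove [nmsu] add [hswnv,supb,cngn] -> 14 lines: pzgpu gnajg hhw xxx gds hswnv supb cngn ikvb ttez xwx plp gbl yooj
Final line count: 14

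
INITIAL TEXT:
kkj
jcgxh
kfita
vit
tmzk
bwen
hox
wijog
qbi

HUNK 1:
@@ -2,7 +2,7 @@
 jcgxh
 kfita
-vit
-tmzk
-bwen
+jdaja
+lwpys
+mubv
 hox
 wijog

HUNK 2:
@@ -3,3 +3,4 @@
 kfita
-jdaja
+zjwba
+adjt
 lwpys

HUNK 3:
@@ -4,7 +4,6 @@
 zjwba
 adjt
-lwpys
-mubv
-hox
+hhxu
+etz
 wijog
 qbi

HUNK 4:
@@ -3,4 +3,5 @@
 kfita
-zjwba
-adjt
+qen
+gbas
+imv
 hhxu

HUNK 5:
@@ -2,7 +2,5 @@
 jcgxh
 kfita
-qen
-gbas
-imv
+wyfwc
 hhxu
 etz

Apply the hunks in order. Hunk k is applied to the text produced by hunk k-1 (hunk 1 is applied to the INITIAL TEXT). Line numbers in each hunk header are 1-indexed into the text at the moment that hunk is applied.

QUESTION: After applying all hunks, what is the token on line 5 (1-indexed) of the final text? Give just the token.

Hunk 1: at line 2 remove [vit,tmzk,bwen] add [jdaja,lwpys,mubv] -> 9 lines: kkj jcgxh kfita jdaja lwpys mubv hox wijog qbi
Hunk 2: at line 3 remove [jdaja] add [zjwba,adjt] -> 10 lines: kkj jcgxh kfita zjwba adjt lwpys mubv hox wijog qbi
Hunk 3: at line 4 remove [lwpys,mubv,hox] add [hhxu,etz] -> 9 lines: kkj jcgxh kfita zjwba adjt hhxu etz wijog qbi
Hunk 4: at line 3 remove [zjwba,adjt] add [qen,gbas,imv] -> 10 lines: kkj jcgxh kfita qen gbas imv hhxu etz wijog qbi
Hunk 5: at line 2 remove [qen,gbas,imv] add [wyfwc] -> 8 lines: kkj jcgxh kfita wyfwc hhxu etz wijog qbi
Final line 5: hhxu

Answer: hhxu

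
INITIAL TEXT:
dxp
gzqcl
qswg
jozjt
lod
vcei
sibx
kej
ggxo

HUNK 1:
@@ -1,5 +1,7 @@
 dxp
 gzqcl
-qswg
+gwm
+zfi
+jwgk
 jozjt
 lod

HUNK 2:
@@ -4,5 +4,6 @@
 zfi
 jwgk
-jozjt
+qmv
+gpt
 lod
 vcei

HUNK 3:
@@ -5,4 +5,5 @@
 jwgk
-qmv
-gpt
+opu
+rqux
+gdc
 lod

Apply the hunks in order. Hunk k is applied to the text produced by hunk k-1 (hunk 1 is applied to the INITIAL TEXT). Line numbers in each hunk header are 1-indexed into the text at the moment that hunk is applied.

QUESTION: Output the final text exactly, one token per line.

Answer: dxp
gzqcl
gwm
zfi
jwgk
opu
rqux
gdc
lod
vcei
sibx
kej
ggxo

Derivation:
Hunk 1: at line 1 remove [qswg] add [gwm,zfi,jwgk] -> 11 lines: dxp gzqcl gwm zfi jwgk jozjt lod vcei sibx kej ggxo
Hunk 2: at line 4 remove [jozjt] add [qmv,gpt] -> 12 lines: dxp gzqcl gwm zfi jwgk qmv gpt lod vcei sibx kej ggxo
Hunk 3: at line 5 remove [qmv,gpt] add [opu,rqux,gdc] -> 13 lines: dxp gzqcl gwm zfi jwgk opu rqux gdc lod vcei sibx kej ggxo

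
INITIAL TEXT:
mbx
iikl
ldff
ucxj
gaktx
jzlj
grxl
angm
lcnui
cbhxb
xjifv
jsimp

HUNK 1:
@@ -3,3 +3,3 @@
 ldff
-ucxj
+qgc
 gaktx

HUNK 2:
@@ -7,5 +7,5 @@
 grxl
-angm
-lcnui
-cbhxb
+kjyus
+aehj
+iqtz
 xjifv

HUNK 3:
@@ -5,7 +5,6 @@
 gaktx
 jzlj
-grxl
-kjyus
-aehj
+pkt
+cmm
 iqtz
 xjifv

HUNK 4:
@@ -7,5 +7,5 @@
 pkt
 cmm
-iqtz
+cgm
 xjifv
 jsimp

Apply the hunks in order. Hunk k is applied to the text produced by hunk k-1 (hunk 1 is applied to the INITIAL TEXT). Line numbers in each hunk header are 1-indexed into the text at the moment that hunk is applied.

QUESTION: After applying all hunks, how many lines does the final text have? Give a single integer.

Answer: 11

Derivation:
Hunk 1: at line 3 remove [ucxj] add [qgc] -> 12 lines: mbx iikl ldff qgc gaktx jzlj grxl angm lcnui cbhxb xjifv jsimp
Hunk 2: at line 7 remove [angm,lcnui,cbhxb] add [kjyus,aehj,iqtz] -> 12 lines: mbx iikl ldff qgc gaktx jzlj grxl kjyus aehj iqtz xjifv jsimp
Hunk 3: at line 5 remove [grxl,kjyus,aehj] add [pkt,cmm] -> 11 lines: mbx iikl ldff qgc gaktx jzlj pkt cmm iqtz xjifv jsimp
Hunk 4: at line 7 remove [iqtz] add [cgm] -> 11 lines: mbx iikl ldff qgc gaktx jzlj pkt cmm cgm xjifv jsimp
Final line count: 11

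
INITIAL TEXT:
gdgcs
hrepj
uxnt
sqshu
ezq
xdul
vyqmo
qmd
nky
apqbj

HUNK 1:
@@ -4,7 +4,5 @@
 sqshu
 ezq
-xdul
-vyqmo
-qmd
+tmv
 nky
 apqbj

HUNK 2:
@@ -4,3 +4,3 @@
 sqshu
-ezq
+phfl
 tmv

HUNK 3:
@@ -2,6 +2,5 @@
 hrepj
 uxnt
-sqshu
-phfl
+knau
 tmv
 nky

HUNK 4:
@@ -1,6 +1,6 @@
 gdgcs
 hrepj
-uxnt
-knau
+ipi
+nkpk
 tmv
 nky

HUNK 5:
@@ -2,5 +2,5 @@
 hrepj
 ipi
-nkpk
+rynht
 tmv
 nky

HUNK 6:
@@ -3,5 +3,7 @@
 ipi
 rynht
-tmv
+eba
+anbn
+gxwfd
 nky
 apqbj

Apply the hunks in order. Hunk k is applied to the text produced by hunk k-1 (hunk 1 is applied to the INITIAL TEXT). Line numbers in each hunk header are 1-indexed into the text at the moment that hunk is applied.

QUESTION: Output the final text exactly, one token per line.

Hunk 1: at line 4 remove [xdul,vyqmo,qmd] add [tmv] -> 8 lines: gdgcs hrepj uxnt sqshu ezq tmv nky apqbj
Hunk 2: at line 4 remove [ezq] add [phfl] -> 8 lines: gdgcs hrepj uxnt sqshu phfl tmv nky apqbj
Hunk 3: at line 2 remove [sqshu,phfl] add [knau] -> 7 lines: gdgcs hrepj uxnt knau tmv nky apqbj
Hunk 4: at line 1 remove [uxnt,knau] add [ipi,nkpk] -> 7 lines: gdgcs hrepj ipi nkpk tmv nky apqbj
Hunk 5: at line 2 remove [nkpk] add [rynht] -> 7 lines: gdgcs hrepj ipi rynht tmv nky apqbj
Hunk 6: at line 3 remove [tmv] add [eba,anbn,gxwfd] -> 9 lines: gdgcs hrepj ipi rynht eba anbn gxwfd nky apqbj

Answer: gdgcs
hrepj
ipi
rynht
eba
anbn
gxwfd
nky
apqbj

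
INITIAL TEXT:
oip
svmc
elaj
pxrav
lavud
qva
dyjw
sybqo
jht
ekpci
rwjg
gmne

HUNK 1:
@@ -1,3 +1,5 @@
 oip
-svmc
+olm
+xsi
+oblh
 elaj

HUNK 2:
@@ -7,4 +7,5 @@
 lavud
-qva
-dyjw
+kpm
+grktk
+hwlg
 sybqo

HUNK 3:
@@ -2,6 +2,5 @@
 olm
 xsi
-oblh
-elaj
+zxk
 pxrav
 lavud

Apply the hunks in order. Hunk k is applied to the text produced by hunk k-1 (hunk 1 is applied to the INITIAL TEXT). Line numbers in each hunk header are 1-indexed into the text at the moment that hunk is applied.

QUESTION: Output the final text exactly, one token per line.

Hunk 1: at line 1 remove [svmc] add [olm,xsi,oblh] -> 14 lines: oip olm xsi oblh elaj pxrav lavud qva dyjw sybqo jht ekpci rwjg gmne
Hunk 2: at line 7 remove [qva,dyjw] add [kpm,grktk,hwlg] -> 15 lines: oip olm xsi oblh elaj pxrav lavud kpm grktk hwlg sybqo jht ekpci rwjg gmne
Hunk 3: at line 2 remove [oblh,elaj] add [zxk] -> 14 lines: oip olm xsi zxk pxrav lavud kpm grktk hwlg sybqo jht ekpci rwjg gmne

Answer: oip
olm
xsi
zxk
pxrav
lavud
kpm
grktk
hwlg
sybqo
jht
ekpci
rwjg
gmne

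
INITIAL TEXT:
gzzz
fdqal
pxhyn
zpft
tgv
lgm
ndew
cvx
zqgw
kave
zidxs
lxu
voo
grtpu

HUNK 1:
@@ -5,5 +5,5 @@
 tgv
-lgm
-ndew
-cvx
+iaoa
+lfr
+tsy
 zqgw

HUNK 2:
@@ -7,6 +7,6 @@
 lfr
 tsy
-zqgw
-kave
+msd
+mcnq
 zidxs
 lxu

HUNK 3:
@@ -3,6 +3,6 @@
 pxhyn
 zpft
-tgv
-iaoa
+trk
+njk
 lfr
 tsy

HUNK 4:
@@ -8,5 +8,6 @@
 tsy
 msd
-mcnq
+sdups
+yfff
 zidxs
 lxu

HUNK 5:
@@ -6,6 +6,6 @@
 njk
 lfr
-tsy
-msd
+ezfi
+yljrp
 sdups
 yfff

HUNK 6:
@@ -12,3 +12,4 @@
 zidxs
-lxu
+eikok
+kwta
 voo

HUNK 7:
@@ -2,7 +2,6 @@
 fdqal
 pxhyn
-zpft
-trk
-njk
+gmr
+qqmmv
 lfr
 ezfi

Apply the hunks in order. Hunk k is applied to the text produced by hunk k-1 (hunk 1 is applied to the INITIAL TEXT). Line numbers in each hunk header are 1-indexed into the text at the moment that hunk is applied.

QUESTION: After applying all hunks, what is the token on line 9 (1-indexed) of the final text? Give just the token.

Answer: sdups

Derivation:
Hunk 1: at line 5 remove [lgm,ndew,cvx] add [iaoa,lfr,tsy] -> 14 lines: gzzz fdqal pxhyn zpft tgv iaoa lfr tsy zqgw kave zidxs lxu voo grtpu
Hunk 2: at line 7 remove [zqgw,kave] add [msd,mcnq] -> 14 lines: gzzz fdqal pxhyn zpft tgv iaoa lfr tsy msd mcnq zidxs lxu voo grtpu
Hunk 3: at line 3 remove [tgv,iaoa] add [trk,njk] -> 14 lines: gzzz fdqal pxhyn zpft trk njk lfr tsy msd mcnq zidxs lxu voo grtpu
Hunk 4: at line 8 remove [mcnq] add [sdups,yfff] -> 15 lines: gzzz fdqal pxhyn zpft trk njk lfr tsy msd sdups yfff zidxs lxu voo grtpu
Hunk 5: at line 6 remove [tsy,msd] add [ezfi,yljrp] -> 15 lines: gzzz fdqal pxhyn zpft trk njk lfr ezfi yljrp sdups yfff zidxs lxu voo grtpu
Hunk 6: at line 12 remove [lxu] add [eikok,kwta] -> 16 lines: gzzz fdqal pxhyn zpft trk njk lfr ezfi yljrp sdups yfff zidxs eikok kwta voo grtpu
Hunk 7: at line 2 remove [zpft,trk,njk] add [gmr,qqmmv] -> 15 lines: gzzz fdqal pxhyn gmr qqmmv lfr ezfi yljrp sdups yfff zidxs eikok kwta voo grtpu
Final line 9: sdups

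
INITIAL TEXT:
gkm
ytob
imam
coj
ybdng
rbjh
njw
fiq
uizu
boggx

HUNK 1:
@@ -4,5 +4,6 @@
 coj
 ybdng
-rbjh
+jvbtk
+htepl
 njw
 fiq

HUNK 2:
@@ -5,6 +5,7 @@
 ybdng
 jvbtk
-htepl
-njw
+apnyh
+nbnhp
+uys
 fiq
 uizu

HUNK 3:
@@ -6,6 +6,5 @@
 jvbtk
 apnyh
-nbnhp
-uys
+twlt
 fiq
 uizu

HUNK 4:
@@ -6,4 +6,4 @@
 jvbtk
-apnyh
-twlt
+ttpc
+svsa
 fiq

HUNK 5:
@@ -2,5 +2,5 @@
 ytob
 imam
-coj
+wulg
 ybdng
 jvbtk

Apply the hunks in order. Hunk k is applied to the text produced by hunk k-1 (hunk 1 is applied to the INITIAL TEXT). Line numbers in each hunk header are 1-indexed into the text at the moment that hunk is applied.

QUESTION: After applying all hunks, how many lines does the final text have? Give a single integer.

Answer: 11

Derivation:
Hunk 1: at line 4 remove [rbjh] add [jvbtk,htepl] -> 11 lines: gkm ytob imam coj ybdng jvbtk htepl njw fiq uizu boggx
Hunk 2: at line 5 remove [htepl,njw] add [apnyh,nbnhp,uys] -> 12 lines: gkm ytob imam coj ybdng jvbtk apnyh nbnhp uys fiq uizu boggx
Hunk 3: at line 6 remove [nbnhp,uys] add [twlt] -> 11 lines: gkm ytob imam coj ybdng jvbtk apnyh twlt fiq uizu boggx
Hunk 4: at line 6 remove [apnyh,twlt] add [ttpc,svsa] -> 11 lines: gkm ytob imam coj ybdng jvbtk ttpc svsa fiq uizu boggx
Hunk 5: at line 2 remove [coj] add [wulg] -> 11 lines: gkm ytob imam wulg ybdng jvbtk ttpc svsa fiq uizu boggx
Final line count: 11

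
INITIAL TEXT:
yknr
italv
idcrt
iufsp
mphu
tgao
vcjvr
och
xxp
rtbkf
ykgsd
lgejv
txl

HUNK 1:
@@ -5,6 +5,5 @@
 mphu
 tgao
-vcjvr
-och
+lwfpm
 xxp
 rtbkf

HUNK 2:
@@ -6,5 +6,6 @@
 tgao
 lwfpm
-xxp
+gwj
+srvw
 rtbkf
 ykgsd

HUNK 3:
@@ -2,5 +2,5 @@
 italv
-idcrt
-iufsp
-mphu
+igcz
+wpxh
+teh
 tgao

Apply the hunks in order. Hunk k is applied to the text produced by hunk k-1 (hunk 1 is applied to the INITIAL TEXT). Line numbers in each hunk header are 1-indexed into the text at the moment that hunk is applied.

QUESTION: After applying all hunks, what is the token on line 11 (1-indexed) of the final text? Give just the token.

Answer: ykgsd

Derivation:
Hunk 1: at line 5 remove [vcjvr,och] add [lwfpm] -> 12 lines: yknr italv idcrt iufsp mphu tgao lwfpm xxp rtbkf ykgsd lgejv txl
Hunk 2: at line 6 remove [xxp] add [gwj,srvw] -> 13 lines: yknr italv idcrt iufsp mphu tgao lwfpm gwj srvw rtbkf ykgsd lgejv txl
Hunk 3: at line 2 remove [idcrt,iufsp,mphu] add [igcz,wpxh,teh] -> 13 lines: yknr italv igcz wpxh teh tgao lwfpm gwj srvw rtbkf ykgsd lgejv txl
Final line 11: ykgsd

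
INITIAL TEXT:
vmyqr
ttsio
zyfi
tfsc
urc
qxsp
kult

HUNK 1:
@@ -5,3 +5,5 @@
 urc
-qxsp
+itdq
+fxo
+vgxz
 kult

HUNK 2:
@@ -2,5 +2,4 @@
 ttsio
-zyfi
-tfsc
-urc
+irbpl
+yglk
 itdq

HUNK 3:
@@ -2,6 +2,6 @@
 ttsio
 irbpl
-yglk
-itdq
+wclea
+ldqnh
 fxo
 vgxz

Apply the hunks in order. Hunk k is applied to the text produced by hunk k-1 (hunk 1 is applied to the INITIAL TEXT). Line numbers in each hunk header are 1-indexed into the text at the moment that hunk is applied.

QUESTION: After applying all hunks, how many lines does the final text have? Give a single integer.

Answer: 8

Derivation:
Hunk 1: at line 5 remove [qxsp] add [itdq,fxo,vgxz] -> 9 lines: vmyqr ttsio zyfi tfsc urc itdq fxo vgxz kult
Hunk 2: at line 2 remove [zyfi,tfsc,urc] add [irbpl,yglk] -> 8 lines: vmyqr ttsio irbpl yglk itdq fxo vgxz kult
Hunk 3: at line 2 remove [yglk,itdq] add [wclea,ldqnh] -> 8 lines: vmyqr ttsio irbpl wclea ldqnh fxo vgxz kult
Final line count: 8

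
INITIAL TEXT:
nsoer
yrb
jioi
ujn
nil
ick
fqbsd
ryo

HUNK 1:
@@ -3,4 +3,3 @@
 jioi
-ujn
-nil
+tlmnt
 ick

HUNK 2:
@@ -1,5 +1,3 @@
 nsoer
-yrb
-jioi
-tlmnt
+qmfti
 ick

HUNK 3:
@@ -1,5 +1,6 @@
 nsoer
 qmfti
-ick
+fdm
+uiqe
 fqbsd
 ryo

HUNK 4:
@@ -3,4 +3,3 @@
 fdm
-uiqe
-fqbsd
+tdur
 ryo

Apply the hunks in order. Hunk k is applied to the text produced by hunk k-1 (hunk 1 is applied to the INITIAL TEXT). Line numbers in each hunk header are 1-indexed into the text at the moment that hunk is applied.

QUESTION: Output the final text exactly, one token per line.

Answer: nsoer
qmfti
fdm
tdur
ryo

Derivation:
Hunk 1: at line 3 remove [ujn,nil] add [tlmnt] -> 7 lines: nsoer yrb jioi tlmnt ick fqbsd ryo
Hunk 2: at line 1 remove [yrb,jioi,tlmnt] add [qmfti] -> 5 lines: nsoer qmfti ick fqbsd ryo
Hunk 3: at line 1 remove [ick] add [fdm,uiqe] -> 6 lines: nsoer qmfti fdm uiqe fqbsd ryo
Hunk 4: at line 3 remove [uiqe,fqbsd] add [tdur] -> 5 lines: nsoer qmfti fdm tdur ryo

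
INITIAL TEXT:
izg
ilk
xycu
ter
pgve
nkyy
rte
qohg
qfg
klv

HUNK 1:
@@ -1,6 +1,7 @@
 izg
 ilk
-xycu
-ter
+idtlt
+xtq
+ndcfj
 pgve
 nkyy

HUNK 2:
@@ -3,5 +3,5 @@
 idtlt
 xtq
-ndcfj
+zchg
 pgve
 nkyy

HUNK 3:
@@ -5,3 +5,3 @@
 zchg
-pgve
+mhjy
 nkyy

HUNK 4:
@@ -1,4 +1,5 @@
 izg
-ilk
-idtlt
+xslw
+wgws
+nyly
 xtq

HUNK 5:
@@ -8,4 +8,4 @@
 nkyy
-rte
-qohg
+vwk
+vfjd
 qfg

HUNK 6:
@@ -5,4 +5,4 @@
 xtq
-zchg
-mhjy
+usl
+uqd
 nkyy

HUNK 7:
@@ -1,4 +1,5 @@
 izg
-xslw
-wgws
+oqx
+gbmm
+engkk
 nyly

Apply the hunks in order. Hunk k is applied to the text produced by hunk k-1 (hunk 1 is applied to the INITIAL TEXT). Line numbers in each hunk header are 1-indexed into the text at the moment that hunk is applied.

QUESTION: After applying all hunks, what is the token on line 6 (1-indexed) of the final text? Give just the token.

Hunk 1: at line 1 remove [xycu,ter] add [idtlt,xtq,ndcfj] -> 11 lines: izg ilk idtlt xtq ndcfj pgve nkyy rte qohg qfg klv
Hunk 2: at line 3 remove [ndcfj] add [zchg] -> 11 lines: izg ilk idtlt xtq zchg pgve nkyy rte qohg qfg klv
Hunk 3: at line 5 remove [pgve] add [mhjy] -> 11 lines: izg ilk idtlt xtq zchg mhjy nkyy rte qohg qfg klv
Hunk 4: at line 1 remove [ilk,idtlt] add [xslw,wgws,nyly] -> 12 lines: izg xslw wgws nyly xtq zchg mhjy nkyy rte qohg qfg klv
Hunk 5: at line 8 remove [rte,qohg] add [vwk,vfjd] -> 12 lines: izg xslw wgws nyly xtq zchg mhjy nkyy vwk vfjd qfg klv
Hunk 6: at line 5 remove [zchg,mhjy] add [usl,uqd] -> 12 lines: izg xslw wgws nyly xtq usl uqd nkyy vwk vfjd qfg klv
Hunk 7: at line 1 remove [xslw,wgws] add [oqx,gbmm,engkk] -> 13 lines: izg oqx gbmm engkk nyly xtq usl uqd nkyy vwk vfjd qfg klv
Final line 6: xtq

Answer: xtq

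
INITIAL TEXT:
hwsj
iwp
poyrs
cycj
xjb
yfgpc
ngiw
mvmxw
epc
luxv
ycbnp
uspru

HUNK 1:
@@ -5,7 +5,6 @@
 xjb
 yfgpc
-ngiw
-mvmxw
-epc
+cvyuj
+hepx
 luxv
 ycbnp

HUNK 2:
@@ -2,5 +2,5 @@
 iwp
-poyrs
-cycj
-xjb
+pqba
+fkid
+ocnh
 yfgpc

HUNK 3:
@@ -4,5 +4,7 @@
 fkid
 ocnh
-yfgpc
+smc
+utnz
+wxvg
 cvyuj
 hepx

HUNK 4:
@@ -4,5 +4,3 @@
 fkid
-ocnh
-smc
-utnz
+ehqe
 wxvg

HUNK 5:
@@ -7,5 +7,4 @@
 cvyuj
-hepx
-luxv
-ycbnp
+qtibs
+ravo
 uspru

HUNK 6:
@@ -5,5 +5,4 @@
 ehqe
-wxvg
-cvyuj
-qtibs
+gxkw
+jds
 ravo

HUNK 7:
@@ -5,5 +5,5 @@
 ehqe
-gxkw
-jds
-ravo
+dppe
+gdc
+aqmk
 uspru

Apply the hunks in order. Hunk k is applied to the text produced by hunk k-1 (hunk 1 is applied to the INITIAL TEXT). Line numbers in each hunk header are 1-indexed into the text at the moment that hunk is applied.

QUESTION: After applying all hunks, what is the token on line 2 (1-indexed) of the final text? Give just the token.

Hunk 1: at line 5 remove [ngiw,mvmxw,epc] add [cvyuj,hepx] -> 11 lines: hwsj iwp poyrs cycj xjb yfgpc cvyuj hepx luxv ycbnp uspru
Hunk 2: at line 2 remove [poyrs,cycj,xjb] add [pqba,fkid,ocnh] -> 11 lines: hwsj iwp pqba fkid ocnh yfgpc cvyuj hepx luxv ycbnp uspru
Hunk 3: at line 4 remove [yfgpc] add [smc,utnz,wxvg] -> 13 lines: hwsj iwp pqba fkid ocnh smc utnz wxvg cvyuj hepx luxv ycbnp uspru
Hunk 4: at line 4 remove [ocnh,smc,utnz] add [ehqe] -> 11 lines: hwsj iwp pqba fkid ehqe wxvg cvyuj hepx luxv ycbnp uspru
Hunk 5: at line 7 remove [hepx,luxv,ycbnp] add [qtibs,ravo] -> 10 lines: hwsj iwp pqba fkid ehqe wxvg cvyuj qtibs ravo uspru
Hunk 6: at line 5 remove [wxvg,cvyuj,qtibs] add [gxkw,jds] -> 9 lines: hwsj iwp pqba fkid ehqe gxkw jds ravo uspru
Hunk 7: at line 5 remove [gxkw,jds,ravo] add [dppe,gdc,aqmk] -> 9 lines: hwsj iwp pqba fkid ehqe dppe gdc aqmk uspru
Final line 2: iwp

Answer: iwp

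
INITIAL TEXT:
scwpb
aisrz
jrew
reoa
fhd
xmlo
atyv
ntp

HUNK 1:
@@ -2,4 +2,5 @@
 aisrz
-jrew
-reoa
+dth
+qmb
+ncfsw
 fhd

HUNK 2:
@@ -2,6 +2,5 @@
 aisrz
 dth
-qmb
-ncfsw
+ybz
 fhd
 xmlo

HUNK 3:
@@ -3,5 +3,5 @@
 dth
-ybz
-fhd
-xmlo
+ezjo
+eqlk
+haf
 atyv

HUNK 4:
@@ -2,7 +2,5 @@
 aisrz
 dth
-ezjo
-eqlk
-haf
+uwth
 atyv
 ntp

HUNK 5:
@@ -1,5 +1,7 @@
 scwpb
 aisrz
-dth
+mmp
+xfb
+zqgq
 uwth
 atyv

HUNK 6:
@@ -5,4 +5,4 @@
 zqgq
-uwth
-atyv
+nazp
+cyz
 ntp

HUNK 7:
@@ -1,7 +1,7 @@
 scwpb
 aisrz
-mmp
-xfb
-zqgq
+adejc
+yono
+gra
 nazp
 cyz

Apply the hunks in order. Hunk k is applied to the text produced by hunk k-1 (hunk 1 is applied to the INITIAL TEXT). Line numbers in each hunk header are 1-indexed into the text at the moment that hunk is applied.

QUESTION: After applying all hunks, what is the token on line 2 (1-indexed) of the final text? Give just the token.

Answer: aisrz

Derivation:
Hunk 1: at line 2 remove [jrew,reoa] add [dth,qmb,ncfsw] -> 9 lines: scwpb aisrz dth qmb ncfsw fhd xmlo atyv ntp
Hunk 2: at line 2 remove [qmb,ncfsw] add [ybz] -> 8 lines: scwpb aisrz dth ybz fhd xmlo atyv ntp
Hunk 3: at line 3 remove [ybz,fhd,xmlo] add [ezjo,eqlk,haf] -> 8 lines: scwpb aisrz dth ezjo eqlk haf atyv ntp
Hunk 4: at line 2 remove [ezjo,eqlk,haf] add [uwth] -> 6 lines: scwpb aisrz dth uwth atyv ntp
Hunk 5: at line 1 remove [dth] add [mmp,xfb,zqgq] -> 8 lines: scwpb aisrz mmp xfb zqgq uwth atyv ntp
Hunk 6: at line 5 remove [uwth,atyv] add [nazp,cyz] -> 8 lines: scwpb aisrz mmp xfb zqgq nazp cyz ntp
Hunk 7: at line 1 remove [mmp,xfb,zqgq] add [adejc,yono,gra] -> 8 lines: scwpb aisrz adejc yono gra nazp cyz ntp
Final line 2: aisrz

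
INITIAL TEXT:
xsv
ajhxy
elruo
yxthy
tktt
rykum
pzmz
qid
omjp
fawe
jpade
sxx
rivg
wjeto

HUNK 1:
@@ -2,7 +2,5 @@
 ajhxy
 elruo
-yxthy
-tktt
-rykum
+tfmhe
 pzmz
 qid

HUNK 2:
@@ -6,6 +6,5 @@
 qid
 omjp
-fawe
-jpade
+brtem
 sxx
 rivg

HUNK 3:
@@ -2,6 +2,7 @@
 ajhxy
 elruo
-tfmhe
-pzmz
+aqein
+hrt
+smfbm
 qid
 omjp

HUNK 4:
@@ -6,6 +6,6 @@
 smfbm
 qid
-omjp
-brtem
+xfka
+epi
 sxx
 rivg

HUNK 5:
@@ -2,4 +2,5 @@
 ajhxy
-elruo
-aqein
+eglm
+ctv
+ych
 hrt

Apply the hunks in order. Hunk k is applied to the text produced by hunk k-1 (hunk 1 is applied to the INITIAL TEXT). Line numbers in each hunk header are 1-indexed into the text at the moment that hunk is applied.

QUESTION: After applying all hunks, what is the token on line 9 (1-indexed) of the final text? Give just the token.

Hunk 1: at line 2 remove [yxthy,tktt,rykum] add [tfmhe] -> 12 lines: xsv ajhxy elruo tfmhe pzmz qid omjp fawe jpade sxx rivg wjeto
Hunk 2: at line 6 remove [fawe,jpade] add [brtem] -> 11 lines: xsv ajhxy elruo tfmhe pzmz qid omjp brtem sxx rivg wjeto
Hunk 3: at line 2 remove [tfmhe,pzmz] add [aqein,hrt,smfbm] -> 12 lines: xsv ajhxy elruo aqein hrt smfbm qid omjp brtem sxx rivg wjeto
Hunk 4: at line 6 remove [omjp,brtem] add [xfka,epi] -> 12 lines: xsv ajhxy elruo aqein hrt smfbm qid xfka epi sxx rivg wjeto
Hunk 5: at line 2 remove [elruo,aqein] add [eglm,ctv,ych] -> 13 lines: xsv ajhxy eglm ctv ych hrt smfbm qid xfka epi sxx rivg wjeto
Final line 9: xfka

Answer: xfka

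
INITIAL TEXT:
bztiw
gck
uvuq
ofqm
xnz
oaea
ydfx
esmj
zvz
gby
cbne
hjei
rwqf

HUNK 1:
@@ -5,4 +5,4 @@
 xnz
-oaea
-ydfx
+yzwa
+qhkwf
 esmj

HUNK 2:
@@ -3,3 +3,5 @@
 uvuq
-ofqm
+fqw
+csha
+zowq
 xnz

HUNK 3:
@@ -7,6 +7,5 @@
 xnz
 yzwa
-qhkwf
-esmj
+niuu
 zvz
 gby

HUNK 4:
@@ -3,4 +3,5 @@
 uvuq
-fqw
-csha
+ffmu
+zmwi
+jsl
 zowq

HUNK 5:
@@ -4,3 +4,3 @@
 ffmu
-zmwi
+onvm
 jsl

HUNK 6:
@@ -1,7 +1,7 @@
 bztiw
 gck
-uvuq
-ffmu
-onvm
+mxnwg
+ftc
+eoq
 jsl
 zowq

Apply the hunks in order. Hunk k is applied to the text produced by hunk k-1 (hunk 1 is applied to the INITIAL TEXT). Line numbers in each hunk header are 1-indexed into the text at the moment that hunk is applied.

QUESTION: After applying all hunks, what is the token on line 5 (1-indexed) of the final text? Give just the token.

Answer: eoq

Derivation:
Hunk 1: at line 5 remove [oaea,ydfx] add [yzwa,qhkwf] -> 13 lines: bztiw gck uvuq ofqm xnz yzwa qhkwf esmj zvz gby cbne hjei rwqf
Hunk 2: at line 3 remove [ofqm] add [fqw,csha,zowq] -> 15 lines: bztiw gck uvuq fqw csha zowq xnz yzwa qhkwf esmj zvz gby cbne hjei rwqf
Hunk 3: at line 7 remove [qhkwf,esmj] add [niuu] -> 14 lines: bztiw gck uvuq fqw csha zowq xnz yzwa niuu zvz gby cbne hjei rwqf
Hunk 4: at line 3 remove [fqw,csha] add [ffmu,zmwi,jsl] -> 15 lines: bztiw gck uvuq ffmu zmwi jsl zowq xnz yzwa niuu zvz gby cbne hjei rwqf
Hunk 5: at line 4 remove [zmwi] add [onvm] -> 15 lines: bztiw gck uvuq ffmu onvm jsl zowq xnz yzwa niuu zvz gby cbne hjei rwqf
Hunk 6: at line 1 remove [uvuq,ffmu,onvm] add [mxnwg,ftc,eoq] -> 15 lines: bztiw gck mxnwg ftc eoq jsl zowq xnz yzwa niuu zvz gby cbne hjei rwqf
Final line 5: eoq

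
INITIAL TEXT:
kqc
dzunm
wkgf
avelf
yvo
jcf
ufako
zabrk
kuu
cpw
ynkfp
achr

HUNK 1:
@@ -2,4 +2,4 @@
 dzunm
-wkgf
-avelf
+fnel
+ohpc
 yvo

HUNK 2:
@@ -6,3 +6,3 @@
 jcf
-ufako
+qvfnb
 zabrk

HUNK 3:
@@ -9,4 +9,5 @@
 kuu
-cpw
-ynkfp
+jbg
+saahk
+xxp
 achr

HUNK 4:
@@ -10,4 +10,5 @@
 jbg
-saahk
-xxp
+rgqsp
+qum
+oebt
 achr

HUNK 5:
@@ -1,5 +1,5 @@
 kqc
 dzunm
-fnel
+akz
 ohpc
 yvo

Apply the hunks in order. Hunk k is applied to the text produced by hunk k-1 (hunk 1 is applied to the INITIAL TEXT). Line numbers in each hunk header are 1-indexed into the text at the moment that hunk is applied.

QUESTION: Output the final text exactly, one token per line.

Hunk 1: at line 2 remove [wkgf,avelf] add [fnel,ohpc] -> 12 lines: kqc dzunm fnel ohpc yvo jcf ufako zabrk kuu cpw ynkfp achr
Hunk 2: at line 6 remove [ufako] add [qvfnb] -> 12 lines: kqc dzunm fnel ohpc yvo jcf qvfnb zabrk kuu cpw ynkfp achr
Hunk 3: at line 9 remove [cpw,ynkfp] add [jbg,saahk,xxp] -> 13 lines: kqc dzunm fnel ohpc yvo jcf qvfnb zabrk kuu jbg saahk xxp achr
Hunk 4: at line 10 remove [saahk,xxp] add [rgqsp,qum,oebt] -> 14 lines: kqc dzunm fnel ohpc yvo jcf qvfnb zabrk kuu jbg rgqsp qum oebt achr
Hunk 5: at line 1 remove [fnel] add [akz] -> 14 lines: kqc dzunm akz ohpc yvo jcf qvfnb zabrk kuu jbg rgqsp qum oebt achr

Answer: kqc
dzunm
akz
ohpc
yvo
jcf
qvfnb
zabrk
kuu
jbg
rgqsp
qum
oebt
achr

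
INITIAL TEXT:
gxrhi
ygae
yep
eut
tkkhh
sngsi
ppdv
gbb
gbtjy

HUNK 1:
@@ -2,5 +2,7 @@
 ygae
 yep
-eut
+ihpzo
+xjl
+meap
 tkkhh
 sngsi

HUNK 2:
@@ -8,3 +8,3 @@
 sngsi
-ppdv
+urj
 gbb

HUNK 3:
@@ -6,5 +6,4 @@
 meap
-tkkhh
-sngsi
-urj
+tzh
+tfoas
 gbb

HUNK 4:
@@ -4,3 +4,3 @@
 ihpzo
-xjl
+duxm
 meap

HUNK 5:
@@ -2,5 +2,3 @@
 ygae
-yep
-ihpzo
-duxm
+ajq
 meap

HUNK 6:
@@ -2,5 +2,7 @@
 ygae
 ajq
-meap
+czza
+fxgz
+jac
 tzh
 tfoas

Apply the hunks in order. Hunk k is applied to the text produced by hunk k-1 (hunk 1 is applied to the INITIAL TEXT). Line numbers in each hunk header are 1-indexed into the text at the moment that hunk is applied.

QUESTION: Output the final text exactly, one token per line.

Hunk 1: at line 2 remove [eut] add [ihpzo,xjl,meap] -> 11 lines: gxrhi ygae yep ihpzo xjl meap tkkhh sngsi ppdv gbb gbtjy
Hunk 2: at line 8 remove [ppdv] add [urj] -> 11 lines: gxrhi ygae yep ihpzo xjl meap tkkhh sngsi urj gbb gbtjy
Hunk 3: at line 6 remove [tkkhh,sngsi,urj] add [tzh,tfoas] -> 10 lines: gxrhi ygae yep ihpzo xjl meap tzh tfoas gbb gbtjy
Hunk 4: at line 4 remove [xjl] add [duxm] -> 10 lines: gxrhi ygae yep ihpzo duxm meap tzh tfoas gbb gbtjy
Hunk 5: at line 2 remove [yep,ihpzo,duxm] add [ajq] -> 8 lines: gxrhi ygae ajq meap tzh tfoas gbb gbtjy
Hunk 6: at line 2 remove [meap] add [czza,fxgz,jac] -> 10 lines: gxrhi ygae ajq czza fxgz jac tzh tfoas gbb gbtjy

Answer: gxrhi
ygae
ajq
czza
fxgz
jac
tzh
tfoas
gbb
gbtjy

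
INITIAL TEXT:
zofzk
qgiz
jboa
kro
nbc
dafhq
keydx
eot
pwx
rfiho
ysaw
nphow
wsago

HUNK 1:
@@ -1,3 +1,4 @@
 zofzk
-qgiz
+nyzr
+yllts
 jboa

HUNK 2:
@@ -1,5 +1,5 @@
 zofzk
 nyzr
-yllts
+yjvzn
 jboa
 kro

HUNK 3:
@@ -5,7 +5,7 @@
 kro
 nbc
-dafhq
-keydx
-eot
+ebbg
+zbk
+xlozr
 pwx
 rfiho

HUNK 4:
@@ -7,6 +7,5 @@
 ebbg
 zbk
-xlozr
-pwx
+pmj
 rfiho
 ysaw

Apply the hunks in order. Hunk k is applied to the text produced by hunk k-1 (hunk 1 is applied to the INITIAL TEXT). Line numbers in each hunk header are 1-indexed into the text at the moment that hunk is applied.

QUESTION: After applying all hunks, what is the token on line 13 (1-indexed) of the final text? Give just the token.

Answer: wsago

Derivation:
Hunk 1: at line 1 remove [qgiz] add [nyzr,yllts] -> 14 lines: zofzk nyzr yllts jboa kro nbc dafhq keydx eot pwx rfiho ysaw nphow wsago
Hunk 2: at line 1 remove [yllts] add [yjvzn] -> 14 lines: zofzk nyzr yjvzn jboa kro nbc dafhq keydx eot pwx rfiho ysaw nphow wsago
Hunk 3: at line 5 remove [dafhq,keydx,eot] add [ebbg,zbk,xlozr] -> 14 lines: zofzk nyzr yjvzn jboa kro nbc ebbg zbk xlozr pwx rfiho ysaw nphow wsago
Hunk 4: at line 7 remove [xlozr,pwx] add [pmj] -> 13 lines: zofzk nyzr yjvzn jboa kro nbc ebbg zbk pmj rfiho ysaw nphow wsago
Final line 13: wsago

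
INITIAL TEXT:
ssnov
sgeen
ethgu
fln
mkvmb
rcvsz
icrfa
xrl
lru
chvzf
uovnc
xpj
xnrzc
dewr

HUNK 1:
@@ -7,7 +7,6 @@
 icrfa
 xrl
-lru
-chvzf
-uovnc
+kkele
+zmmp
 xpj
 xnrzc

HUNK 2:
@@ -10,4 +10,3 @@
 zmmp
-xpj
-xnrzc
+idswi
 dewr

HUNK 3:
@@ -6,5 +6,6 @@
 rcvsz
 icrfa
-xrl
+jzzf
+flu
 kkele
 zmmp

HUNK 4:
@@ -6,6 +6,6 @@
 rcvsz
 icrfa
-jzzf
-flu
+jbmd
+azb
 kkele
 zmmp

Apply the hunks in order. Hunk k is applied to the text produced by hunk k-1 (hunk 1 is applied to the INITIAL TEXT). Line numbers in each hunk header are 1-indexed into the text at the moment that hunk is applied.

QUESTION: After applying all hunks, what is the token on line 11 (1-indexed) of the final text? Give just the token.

Answer: zmmp

Derivation:
Hunk 1: at line 7 remove [lru,chvzf,uovnc] add [kkele,zmmp] -> 13 lines: ssnov sgeen ethgu fln mkvmb rcvsz icrfa xrl kkele zmmp xpj xnrzc dewr
Hunk 2: at line 10 remove [xpj,xnrzc] add [idswi] -> 12 lines: ssnov sgeen ethgu fln mkvmb rcvsz icrfa xrl kkele zmmp idswi dewr
Hunk 3: at line 6 remove [xrl] add [jzzf,flu] -> 13 lines: ssnov sgeen ethgu fln mkvmb rcvsz icrfa jzzf flu kkele zmmp idswi dewr
Hunk 4: at line 6 remove [jzzf,flu] add [jbmd,azb] -> 13 lines: ssnov sgeen ethgu fln mkvmb rcvsz icrfa jbmd azb kkele zmmp idswi dewr
Final line 11: zmmp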